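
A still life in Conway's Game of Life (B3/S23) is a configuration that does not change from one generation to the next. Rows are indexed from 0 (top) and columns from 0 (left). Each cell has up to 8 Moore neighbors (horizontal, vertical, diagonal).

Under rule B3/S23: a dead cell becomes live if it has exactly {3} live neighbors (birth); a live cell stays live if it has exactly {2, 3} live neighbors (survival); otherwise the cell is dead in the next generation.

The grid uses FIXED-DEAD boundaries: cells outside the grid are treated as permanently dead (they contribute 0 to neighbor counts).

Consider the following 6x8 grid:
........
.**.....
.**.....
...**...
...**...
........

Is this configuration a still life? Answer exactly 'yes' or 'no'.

Answer: no

Derivation:
Compute generation 1 and compare to generation 0 (given above):
Generation 1:
........
.**.....
.*......
....*...
...**...
........
Cell (2,2) differs: gen0=1 vs gen1=0 -> NOT a still life.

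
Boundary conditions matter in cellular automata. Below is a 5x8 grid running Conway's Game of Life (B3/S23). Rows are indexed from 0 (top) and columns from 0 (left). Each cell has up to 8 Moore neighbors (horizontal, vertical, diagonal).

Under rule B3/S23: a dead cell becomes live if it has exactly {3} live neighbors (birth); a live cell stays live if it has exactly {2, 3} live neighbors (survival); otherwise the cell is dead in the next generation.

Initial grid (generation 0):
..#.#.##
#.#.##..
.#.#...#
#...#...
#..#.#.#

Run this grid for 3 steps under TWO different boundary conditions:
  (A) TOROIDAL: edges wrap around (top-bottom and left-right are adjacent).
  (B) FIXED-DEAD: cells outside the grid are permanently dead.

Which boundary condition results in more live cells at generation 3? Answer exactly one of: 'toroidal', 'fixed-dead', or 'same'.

Under TOROIDAL boundary, generation 3:
#.......
##..###.
#.......
#.....##
##...#..
Population = 13

Under FIXED-DEAD boundary, generation 3:
........
........
##......
#.......
.#......
Population = 4

Comparison: toroidal=13, fixed-dead=4 -> toroidal

Answer: toroidal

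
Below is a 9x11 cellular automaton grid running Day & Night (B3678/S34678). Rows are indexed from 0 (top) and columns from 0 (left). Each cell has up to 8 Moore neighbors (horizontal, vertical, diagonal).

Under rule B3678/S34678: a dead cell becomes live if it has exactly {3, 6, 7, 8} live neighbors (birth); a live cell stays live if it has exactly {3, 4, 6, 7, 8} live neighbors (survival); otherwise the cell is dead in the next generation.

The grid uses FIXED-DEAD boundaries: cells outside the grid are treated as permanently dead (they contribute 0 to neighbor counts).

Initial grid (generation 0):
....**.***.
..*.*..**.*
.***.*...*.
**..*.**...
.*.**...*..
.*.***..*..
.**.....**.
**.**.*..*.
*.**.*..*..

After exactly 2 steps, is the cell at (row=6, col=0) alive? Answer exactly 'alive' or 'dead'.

Answer: dead

Derivation:
Simulating step by step:
Generation 0 (given above): 44 live cells
Generation 1: 42 live cells
...*..****.
.**.*..*...
****.*.....
***.*...*..
.*.*..*....
*****..**..
.*.....***.
*.****.*.*.
..**.......
Generation 2: 40 live cells
..*....**..
**..**.*...
***........
***.**.....
.**..*..*..
**.*..****.
..**.*.***.
..***.*....
.***.......

Cell (6,0) at generation 2: 0 -> dead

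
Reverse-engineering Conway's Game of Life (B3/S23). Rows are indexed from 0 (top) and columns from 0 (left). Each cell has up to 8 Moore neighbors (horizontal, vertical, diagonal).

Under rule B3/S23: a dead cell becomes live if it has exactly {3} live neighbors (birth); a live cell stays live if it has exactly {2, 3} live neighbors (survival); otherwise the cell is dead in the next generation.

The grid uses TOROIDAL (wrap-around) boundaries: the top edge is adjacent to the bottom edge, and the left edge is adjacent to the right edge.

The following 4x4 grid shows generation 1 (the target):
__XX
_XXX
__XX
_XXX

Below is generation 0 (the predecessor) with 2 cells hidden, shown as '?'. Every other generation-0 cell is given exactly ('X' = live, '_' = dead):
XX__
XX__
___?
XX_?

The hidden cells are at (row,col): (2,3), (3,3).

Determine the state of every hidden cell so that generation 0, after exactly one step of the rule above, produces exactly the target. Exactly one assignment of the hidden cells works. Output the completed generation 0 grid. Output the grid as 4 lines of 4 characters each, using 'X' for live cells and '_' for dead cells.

Hidden generation-0 cells (in order): (2,3), (3,3).
A hidden cell only influences target cells in its own 3x3 neighborhood. Try each of the 2^2 = 4 assignments, step the completed generation 0 forward once under B3/S23, and compare with the target:
  (2,3)=_ (3,3)=_ -> step gives (1,0)='X' but target has '_' -> reject
  (2,3)=_ (3,3)=X -> step gives (0,2)='_' but target has 'X' -> reject
  (2,3)=X (3,3)=_ -> step reproduces the target at every cell -> ACCEPT
  (2,3)=X (3,3)=X -> step gives (0,2)='_' but target has 'X' -> reject
Unique solution: (2,3)=live, (3,3)=dead.
Check: live-neighbor counts of every cell in the completed generation 0:
5533
4333
5432
4333
Applying B3/S23 to generation 0 with these counts gives:
__XX
_XXX
__XX
_XXX
which matches the target exactly.

Answer: XX__
XX__
___X
XX__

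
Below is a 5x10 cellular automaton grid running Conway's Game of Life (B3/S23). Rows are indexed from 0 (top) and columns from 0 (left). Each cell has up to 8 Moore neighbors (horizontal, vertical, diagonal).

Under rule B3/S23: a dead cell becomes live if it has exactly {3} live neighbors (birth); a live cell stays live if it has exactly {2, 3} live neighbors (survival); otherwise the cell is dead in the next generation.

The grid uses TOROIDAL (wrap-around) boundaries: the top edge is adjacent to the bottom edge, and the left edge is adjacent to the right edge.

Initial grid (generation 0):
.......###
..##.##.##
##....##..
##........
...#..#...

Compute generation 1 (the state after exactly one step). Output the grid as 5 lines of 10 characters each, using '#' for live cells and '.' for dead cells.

Answer: ..####...#
.##..#....
.....####.
###...##..
#......###

Derivation:
Simulating step by step:
Generation 0 (given above): 17 live cells
Generation 1: 21 live cells
(generation 1 grid is the final answer)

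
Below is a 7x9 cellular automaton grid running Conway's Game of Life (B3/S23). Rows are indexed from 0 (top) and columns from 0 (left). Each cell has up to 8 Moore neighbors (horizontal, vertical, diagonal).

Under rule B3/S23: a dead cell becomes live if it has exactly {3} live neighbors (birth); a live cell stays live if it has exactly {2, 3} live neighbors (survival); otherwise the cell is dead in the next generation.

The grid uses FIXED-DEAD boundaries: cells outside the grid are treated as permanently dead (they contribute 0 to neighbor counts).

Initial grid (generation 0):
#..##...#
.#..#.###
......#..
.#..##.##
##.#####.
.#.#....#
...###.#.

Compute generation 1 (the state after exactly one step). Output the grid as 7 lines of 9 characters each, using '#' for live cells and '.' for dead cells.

Simulating step by step:
Generation 0 (given above): 29 live cells
Generation 1: 23 live cells
(generation 1 grid is the final answer)

Answer: ...###..#
...##.#.#
....#....
####....#
##.#.....
##......#
..###....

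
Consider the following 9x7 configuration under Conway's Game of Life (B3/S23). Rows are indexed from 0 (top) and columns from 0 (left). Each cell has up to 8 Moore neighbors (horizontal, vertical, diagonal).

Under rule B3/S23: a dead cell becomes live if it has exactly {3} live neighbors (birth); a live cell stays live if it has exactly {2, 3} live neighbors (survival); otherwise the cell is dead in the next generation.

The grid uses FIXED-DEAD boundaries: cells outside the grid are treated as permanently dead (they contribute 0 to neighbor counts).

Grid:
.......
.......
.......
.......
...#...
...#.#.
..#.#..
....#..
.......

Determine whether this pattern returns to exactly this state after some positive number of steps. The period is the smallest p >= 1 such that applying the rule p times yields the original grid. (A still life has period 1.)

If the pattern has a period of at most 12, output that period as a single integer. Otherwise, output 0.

Answer: 2

Derivation:
Simulating and comparing each generation to the original:
Gen 0 (original, given above): 6 live cells
Gen 1: 6 live cells, differs from original
Gen 2: 6 live cells, MATCHES original -> period = 2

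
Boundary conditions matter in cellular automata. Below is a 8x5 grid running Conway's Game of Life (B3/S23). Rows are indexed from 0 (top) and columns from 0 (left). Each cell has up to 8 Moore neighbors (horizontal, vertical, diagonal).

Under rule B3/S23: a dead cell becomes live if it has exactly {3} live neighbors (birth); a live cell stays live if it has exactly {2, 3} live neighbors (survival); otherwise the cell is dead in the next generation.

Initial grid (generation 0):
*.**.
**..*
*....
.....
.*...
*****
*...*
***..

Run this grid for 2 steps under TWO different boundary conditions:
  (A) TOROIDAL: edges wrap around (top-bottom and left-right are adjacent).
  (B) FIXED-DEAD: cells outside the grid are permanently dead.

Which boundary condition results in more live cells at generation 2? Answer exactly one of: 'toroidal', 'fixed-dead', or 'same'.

Under TOROIDAL boundary, generation 2:
...*.
****.
*****
.***.
...**
..***
..**.
.....
Population = 20

Under FIXED-DEAD boundary, generation 2:
..**.
*..*.
***..
..*..
**.**
*.*.*
*.*.*
.....
Population = 18

Comparison: toroidal=20, fixed-dead=18 -> toroidal

Answer: toroidal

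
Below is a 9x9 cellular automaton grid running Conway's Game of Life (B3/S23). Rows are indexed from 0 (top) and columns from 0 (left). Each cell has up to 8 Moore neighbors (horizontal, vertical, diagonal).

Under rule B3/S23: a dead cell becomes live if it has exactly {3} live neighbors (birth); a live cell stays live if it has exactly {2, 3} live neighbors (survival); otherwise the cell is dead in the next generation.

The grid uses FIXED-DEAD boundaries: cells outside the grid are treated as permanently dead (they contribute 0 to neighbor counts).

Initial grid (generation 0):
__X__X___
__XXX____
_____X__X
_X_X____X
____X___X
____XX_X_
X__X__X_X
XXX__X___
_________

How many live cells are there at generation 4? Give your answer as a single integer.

Simulating step by step:
Generation 0 (given above): 23 live cells
Generation 1: 29 live cells
__X_X____
__XXXX___
_________
____X__XX
___XXX_XX
___XXXXXX
X_XX__XX_
XXX______
_X_______
Generation 2: 20 live cells
__X_XX___
__X_XX___
_____X___
___XXXXXX
_________
_________
X_______X
X__X_____
XXX______
Generation 3: 17 live cells
____XX___
______X__
_______X_
____XXXX_
____XXXX_
_________
_________
X_X______
XXX______
Generation 4: 14 live cells
_____X___
_____XX__
_______X_
____X___X
____X__X_
_____XX__
_________
X_X______
X_X______
Population at generation 4: 14

Answer: 14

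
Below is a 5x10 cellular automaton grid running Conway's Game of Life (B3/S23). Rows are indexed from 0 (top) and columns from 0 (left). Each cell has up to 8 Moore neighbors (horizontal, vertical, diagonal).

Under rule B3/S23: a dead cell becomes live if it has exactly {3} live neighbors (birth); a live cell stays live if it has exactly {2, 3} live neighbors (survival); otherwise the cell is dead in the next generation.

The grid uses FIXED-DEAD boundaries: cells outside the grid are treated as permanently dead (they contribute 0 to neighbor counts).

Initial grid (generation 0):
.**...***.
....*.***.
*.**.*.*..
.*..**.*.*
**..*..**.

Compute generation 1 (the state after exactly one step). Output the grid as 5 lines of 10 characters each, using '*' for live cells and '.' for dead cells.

Answer: .....**.*.
....*.....
.***......
.....*.*..
**..*****.

Derivation:
Simulating step by step:
Generation 0 (given above): 24 live cells
Generation 1: 16 live cells
(generation 1 grid is the final answer)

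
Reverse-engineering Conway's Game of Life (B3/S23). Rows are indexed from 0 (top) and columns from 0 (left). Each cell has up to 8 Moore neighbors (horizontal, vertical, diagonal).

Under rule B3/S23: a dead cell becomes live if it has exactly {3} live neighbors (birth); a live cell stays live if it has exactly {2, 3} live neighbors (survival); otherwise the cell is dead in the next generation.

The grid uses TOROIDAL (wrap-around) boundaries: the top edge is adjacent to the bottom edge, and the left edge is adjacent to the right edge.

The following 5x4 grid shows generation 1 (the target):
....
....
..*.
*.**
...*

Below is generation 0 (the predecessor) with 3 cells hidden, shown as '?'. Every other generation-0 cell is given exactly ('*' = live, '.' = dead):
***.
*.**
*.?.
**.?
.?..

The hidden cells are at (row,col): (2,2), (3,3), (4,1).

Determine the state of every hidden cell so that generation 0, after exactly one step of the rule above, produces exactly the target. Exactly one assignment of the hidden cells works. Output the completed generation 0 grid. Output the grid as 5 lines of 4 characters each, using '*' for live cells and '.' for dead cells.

Hidden generation-0 cells (in order): (2,2), (3,3), (4,1).
A hidden cell only influences target cells in its own 3x3 neighborhood. Try each of the 2^3 = 8 assignments, step the completed generation 0 forward once under B3/S23, and compare with the target:
  (2,2)=. (3,3)=. (4,1)=. -> step gives (0,0)='*' but target has '.' -> reject
  (2,2)=. (3,3)=. (4,1)=* -> step gives (1,2)='*' but target has '.' -> reject
  (2,2)=. (3,3)=* (4,1)=. -> step gives (0,0)='*' but target has '.' -> reject
  (2,2)=. (3,3)=* (4,1)=* -> step gives (1,2)='*' but target has '.' -> reject
  (2,2)=* (3,3)=. (4,1)=. -> step gives (0,0)='*' but target has '.' -> reject
  (2,2)=* (3,3)=. (4,1)=* -> step reproduces the target at every cell -> ACCEPT
  (2,2)=* (3,3)=* (4,1)=. -> step gives (0,0)='*' but target has '.' -> reject
  (2,2)=* (3,3)=* (4,1)=* -> step gives (2,2)='.' but target has '*' -> reject
Unique solution: (2,2)=live, (3,3)=dead, (4,1)=live.
Check: live-neighbor counts of every cell in the completed generation 0:
4545
4746
4636
3433
5543
Applying B3/S23 to generation 0 with these counts gives:
....
....
..*.
*.**
...*
which matches the target exactly.

Answer: ***.
*.**
*.*.
**..
.*..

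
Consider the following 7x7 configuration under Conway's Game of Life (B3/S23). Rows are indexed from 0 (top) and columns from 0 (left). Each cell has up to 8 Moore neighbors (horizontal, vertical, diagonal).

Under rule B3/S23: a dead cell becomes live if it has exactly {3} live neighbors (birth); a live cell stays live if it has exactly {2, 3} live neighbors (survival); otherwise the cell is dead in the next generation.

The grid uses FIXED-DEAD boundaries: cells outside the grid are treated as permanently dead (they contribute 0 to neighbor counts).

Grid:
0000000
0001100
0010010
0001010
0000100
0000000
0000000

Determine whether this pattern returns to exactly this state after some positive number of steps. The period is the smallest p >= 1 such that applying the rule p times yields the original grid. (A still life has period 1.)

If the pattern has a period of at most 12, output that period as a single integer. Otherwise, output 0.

Simulating and comparing each generation to the original:
Gen 0 (original, given above): 7 live cells
Gen 1: 7 live cells, MATCHES original -> period = 1

Answer: 1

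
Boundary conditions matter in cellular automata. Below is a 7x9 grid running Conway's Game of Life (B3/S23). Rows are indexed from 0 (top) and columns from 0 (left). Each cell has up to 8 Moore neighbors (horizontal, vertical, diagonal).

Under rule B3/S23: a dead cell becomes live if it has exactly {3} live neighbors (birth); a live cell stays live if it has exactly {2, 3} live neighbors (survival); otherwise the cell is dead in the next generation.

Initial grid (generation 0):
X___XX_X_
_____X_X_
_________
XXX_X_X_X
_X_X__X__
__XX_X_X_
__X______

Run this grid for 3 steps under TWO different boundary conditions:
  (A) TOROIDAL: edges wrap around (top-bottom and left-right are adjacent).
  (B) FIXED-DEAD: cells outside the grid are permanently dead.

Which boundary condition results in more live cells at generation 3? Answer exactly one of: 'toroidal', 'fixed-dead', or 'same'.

Answer: fixed-dead

Derivation:
Under TOROIDAL boundary, generation 3:
__X___X_X
_______X_
___XX____
___XXX___
__X___XX_
XX_X__X__
XX__X___X
Population = 20

Under FIXED-DEAD boundary, generation 3:
_________
____X____
XXXXX_X__
X_XXXX_XX
X_X____X_
_X___XX__
__X__X___
Population = 22

Comparison: toroidal=20, fixed-dead=22 -> fixed-dead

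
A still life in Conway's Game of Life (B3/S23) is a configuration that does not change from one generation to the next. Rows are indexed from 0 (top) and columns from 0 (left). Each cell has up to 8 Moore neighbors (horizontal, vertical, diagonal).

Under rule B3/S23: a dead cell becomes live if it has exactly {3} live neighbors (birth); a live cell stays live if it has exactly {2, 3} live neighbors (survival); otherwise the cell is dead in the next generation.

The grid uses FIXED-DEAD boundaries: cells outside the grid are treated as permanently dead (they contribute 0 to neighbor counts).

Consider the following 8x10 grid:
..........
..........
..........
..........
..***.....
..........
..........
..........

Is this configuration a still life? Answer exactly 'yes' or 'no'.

Answer: no

Derivation:
Compute generation 1 and compare to generation 0 (given above):
Generation 1:
..........
..........
..........
...*......
...*......
...*......
..........
..........
Cell (3,3) differs: gen0=0 vs gen1=1 -> NOT a still life.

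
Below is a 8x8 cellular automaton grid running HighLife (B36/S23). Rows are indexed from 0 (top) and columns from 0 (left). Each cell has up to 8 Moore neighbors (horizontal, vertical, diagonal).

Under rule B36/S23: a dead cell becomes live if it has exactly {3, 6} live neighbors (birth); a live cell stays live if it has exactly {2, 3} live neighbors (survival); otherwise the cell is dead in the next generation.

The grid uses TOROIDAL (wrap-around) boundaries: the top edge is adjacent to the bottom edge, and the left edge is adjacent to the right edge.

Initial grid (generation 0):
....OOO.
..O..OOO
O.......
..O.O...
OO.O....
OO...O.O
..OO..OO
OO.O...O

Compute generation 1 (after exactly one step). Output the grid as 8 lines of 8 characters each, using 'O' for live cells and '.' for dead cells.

Answer: .OOOO...
....O..O
.O.O.OOO
O.OO....
...OO..O
...OO...
...OO...
OO.O....

Derivation:
Simulating step by step:
Generation 0 (given above): 25 live cells
Generation 1: 24 live cells
(generation 1 grid is the final answer)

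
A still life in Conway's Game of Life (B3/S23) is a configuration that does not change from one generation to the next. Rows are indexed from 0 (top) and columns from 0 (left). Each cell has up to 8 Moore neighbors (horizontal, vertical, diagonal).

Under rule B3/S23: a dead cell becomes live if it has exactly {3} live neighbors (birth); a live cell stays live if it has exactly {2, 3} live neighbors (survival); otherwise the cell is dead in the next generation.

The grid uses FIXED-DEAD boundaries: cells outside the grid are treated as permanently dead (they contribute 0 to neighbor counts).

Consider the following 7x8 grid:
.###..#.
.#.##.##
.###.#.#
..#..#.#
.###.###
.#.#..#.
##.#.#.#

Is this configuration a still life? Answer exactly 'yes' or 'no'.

Answer: no

Derivation:
Compute generation 1 and compare to generation 0 (given above):
Generation 1:
.#.#####
#......#
.#...#.#
.....#.#
.#.#.#.#
...#....
##..#.#.
Cell (0,2) differs: gen0=1 vs gen1=0 -> NOT a still life.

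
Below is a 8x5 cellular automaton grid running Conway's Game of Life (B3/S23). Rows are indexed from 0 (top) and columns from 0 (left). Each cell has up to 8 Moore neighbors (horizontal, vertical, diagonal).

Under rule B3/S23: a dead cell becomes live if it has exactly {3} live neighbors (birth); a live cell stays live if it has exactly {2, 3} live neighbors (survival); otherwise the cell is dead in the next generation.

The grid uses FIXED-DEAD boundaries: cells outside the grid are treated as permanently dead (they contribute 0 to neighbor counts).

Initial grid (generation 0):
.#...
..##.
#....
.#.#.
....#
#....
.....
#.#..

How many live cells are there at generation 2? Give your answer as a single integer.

Simulating step by step:
Generation 0 (given above): 10 live cells
Generation 1: 6 live cells
..#..
.##..
.#.#.
.....
.....
.....
.#...
.....
Generation 2: 5 live cells
.##..
.#.#.
.#...
.....
.....
.....
.....
.....
Population at generation 2: 5

Answer: 5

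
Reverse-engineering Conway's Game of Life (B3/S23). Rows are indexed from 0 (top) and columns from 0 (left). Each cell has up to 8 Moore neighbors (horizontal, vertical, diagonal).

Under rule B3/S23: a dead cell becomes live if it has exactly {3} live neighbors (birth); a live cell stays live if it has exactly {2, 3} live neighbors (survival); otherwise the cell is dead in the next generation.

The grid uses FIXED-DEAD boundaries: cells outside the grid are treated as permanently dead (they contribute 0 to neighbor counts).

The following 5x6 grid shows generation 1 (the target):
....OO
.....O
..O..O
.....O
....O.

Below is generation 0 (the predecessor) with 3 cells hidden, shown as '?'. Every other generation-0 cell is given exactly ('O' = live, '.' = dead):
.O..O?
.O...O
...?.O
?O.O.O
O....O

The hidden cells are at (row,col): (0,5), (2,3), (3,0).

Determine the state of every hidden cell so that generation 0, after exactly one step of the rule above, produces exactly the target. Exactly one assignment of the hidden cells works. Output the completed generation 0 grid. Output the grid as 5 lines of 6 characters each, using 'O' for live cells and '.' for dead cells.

Answer: .O..OO
.O...O
.....O
.O.O.O
O....O

Derivation:
Hidden generation-0 cells (in order): (0,5), (2,3), (3,0).
A hidden cell only influences target cells in its own 3x3 neighborhood. Try each of the 2^3 = 8 assignments, step the completed generation 0 forward once under B3/S23, and compare with the target:
  (0,5)=. (2,3)=. (3,0)=. -> step gives (0,4)='.' but target has 'O' -> reject
  (0,5)=. (2,3)=. (3,0)=O -> step gives (0,4)='.' but target has 'O' -> reject
  (0,5)=. (2,3)=O (3,0)=. -> step gives (0,4)='.' but target has 'O' -> reject
  (0,5)=. (2,3)=O (3,0)=O -> step gives (0,4)='.' but target has 'O' -> reject
  (0,5)=O (2,3)=. (3,0)=. -> step reproduces the target at every cell -> ACCEPT
  (0,5)=O (2,3)=. (3,0)=O -> step gives (2,0)='O' but target has '.' -> reject
  (0,5)=O (2,3)=O (3,0)=. -> step gives (1,2)='O' but target has '.' -> reject
  (0,5)=O (2,3)=O (3,0)=O -> step gives (1,2)='O' but target has '.' -> reject
Unique solution: (0,5)=live, (2,3)=dead, (3,0)=dead.
Check: live-neighbor counts of every cell in the completed generation 0:
212122
212143
223142
212042
122131
Applying B3/S23 to generation 0 with these counts gives:
....OO
.....O
..O..O
.....O
....O.
which matches the target exactly.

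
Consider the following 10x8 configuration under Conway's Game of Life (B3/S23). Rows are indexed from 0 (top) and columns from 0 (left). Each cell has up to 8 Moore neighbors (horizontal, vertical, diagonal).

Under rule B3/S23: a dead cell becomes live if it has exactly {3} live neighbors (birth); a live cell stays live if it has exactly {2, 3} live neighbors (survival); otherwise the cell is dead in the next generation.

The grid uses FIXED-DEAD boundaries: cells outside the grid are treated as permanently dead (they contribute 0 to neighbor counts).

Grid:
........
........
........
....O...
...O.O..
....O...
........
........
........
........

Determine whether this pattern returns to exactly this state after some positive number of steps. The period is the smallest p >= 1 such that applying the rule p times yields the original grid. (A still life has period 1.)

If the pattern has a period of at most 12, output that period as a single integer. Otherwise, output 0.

Simulating and comparing each generation to the original:
Gen 0 (original, given above): 4 live cells
Gen 1: 4 live cells, MATCHES original -> period = 1

Answer: 1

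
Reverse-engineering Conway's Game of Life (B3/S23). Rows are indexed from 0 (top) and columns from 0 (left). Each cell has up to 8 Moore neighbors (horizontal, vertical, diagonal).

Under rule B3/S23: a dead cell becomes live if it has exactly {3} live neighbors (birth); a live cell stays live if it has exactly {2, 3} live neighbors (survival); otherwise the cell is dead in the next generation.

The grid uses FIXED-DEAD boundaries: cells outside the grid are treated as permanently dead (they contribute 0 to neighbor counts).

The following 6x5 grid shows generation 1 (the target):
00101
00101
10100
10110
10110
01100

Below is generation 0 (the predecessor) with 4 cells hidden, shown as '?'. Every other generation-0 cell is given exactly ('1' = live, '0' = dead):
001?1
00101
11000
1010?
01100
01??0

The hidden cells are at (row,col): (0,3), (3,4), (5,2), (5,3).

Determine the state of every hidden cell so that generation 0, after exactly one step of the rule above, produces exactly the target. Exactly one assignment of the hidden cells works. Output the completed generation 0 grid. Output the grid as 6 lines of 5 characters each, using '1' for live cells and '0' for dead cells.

Answer: 00111
00101
11000
10101
01100
01000

Derivation:
Hidden generation-0 cells (in order): (0,3), (3,4), (5,2), (5,3).
A hidden cell only influences target cells in its own 3x3 neighborhood. Try each of the 2^4 = 16 assignments, step the completed generation 0 forward once under B3/S23, and compare with the target:
  (0,3)=0 (3,4)=0 (5,2)=0 (5,3)=0 -> step gives (0,2)='0' but target has '1' -> reject
  (0,3)=0 (3,4)=0 (5,2)=0 (5,3)=1 -> step gives (0,2)='0' but target has '1' -> reject
  (0,3)=0 (3,4)=0 (5,2)=1 (5,3)=0 -> step gives (0,2)='0' but target has '1' -> reject
  (0,3)=0 (3,4)=0 (5,2)=1 (5,3)=1 -> step gives (0,2)='0' but target has '1' -> reject
  (0,3)=0 (3,4)=1 (5,2)=0 (5,3)=0 -> step gives (0,2)='0' but target has '1' -> reject
  (0,3)=0 (3,4)=1 (5,2)=0 (5,3)=1 -> step gives (0,2)='0' but target has '1' -> reject
  (0,3)=0 (3,4)=1 (5,2)=1 (5,3)=0 -> step gives (0,2)='0' but target has '1' -> reject
  (0,3)=0 (3,4)=1 (5,2)=1 (5,3)=1 -> step gives (0,2)='0' but target has '1' -> reject
  (0,3)=1 (3,4)=0 (5,2)=0 (5,3)=0 -> step gives (2,3)='1' but target has '0' -> reject
  (0,3)=1 (3,4)=0 (5,2)=0 (5,3)=1 -> step gives (2,3)='1' but target has '0' -> reject
  (0,3)=1 (3,4)=0 (5,2)=1 (5,3)=0 -> step gives (2,3)='1' but target has '0' -> reject
  (0,3)=1 (3,4)=0 (5,2)=1 (5,3)=1 -> step gives (2,3)='1' but target has '0' -> reject
  (0,3)=1 (3,4)=1 (5,2)=0 (5,3)=0 -> step reproduces the target at every cell -> ACCEPT
  (0,3)=1 (3,4)=1 (5,2)=0 (5,3)=1 -> step gives (4,2)='0' but target has '1' -> reject
  (0,3)=1 (3,4)=1 (5,2)=1 (5,3)=0 -> step gives (4,2)='0' but target has '1' -> reject
  (0,3)=1 (3,4)=1 (5,2)=1 (5,3)=1 -> step gives (4,2)='0' but target has '1' -> reject
Unique solution: (0,3)=live, (3,4)=live, (5,2)=dead, (5,3)=dead.
Check: live-neighbor counts of every cell in the completed generation 0:
02242
24352
24342
36330
34331
22310
Applying B3/S23 to generation 0 with these counts gives:
00101
00101
10100
10110
10110
01100
which matches the target exactly.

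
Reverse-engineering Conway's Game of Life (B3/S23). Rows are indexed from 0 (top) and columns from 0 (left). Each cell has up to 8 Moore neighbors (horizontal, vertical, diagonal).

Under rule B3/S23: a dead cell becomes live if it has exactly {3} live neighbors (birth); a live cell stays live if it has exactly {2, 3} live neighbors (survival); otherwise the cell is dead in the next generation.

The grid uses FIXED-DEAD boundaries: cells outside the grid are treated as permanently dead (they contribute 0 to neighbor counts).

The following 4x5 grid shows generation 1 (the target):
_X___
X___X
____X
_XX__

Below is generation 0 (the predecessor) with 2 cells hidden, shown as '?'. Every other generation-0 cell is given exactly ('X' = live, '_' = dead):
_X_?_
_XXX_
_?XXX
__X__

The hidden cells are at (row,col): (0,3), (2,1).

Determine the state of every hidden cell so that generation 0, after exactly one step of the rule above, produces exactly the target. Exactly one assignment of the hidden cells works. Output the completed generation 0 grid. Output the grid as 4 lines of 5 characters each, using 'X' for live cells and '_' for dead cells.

Hidden generation-0 cells (in order): (0,3), (2,1).
A hidden cell only influences target cells in its own 3x3 neighborhood. Try each of the 2^2 = 4 assignments, step the completed generation 0 forward once under B3/S23, and compare with the target:
  (0,3)=_ (2,1)=_ -> step gives (1,0)='_' but target has 'X' -> reject
  (0,3)=_ (2,1)=X -> step reproduces the target at every cell -> ACCEPT
  (0,3)=X (2,1)=_ -> step gives (0,3)='X' but target has '_' -> reject
  (0,3)=X (2,1)=X -> step gives (0,3)='X' but target has '_' -> reject
Unique solution: (0,3)=dead, (2,1)=live.
Check: live-neighbor counts of every cell in the completed generation 0:
22421
34643
24652
13342
Applying B3/S23 to generation 0 with these counts gives:
_X___
X___X
____X
_XX__
which matches the target exactly.

Answer: _X___
_XXX_
_XXXX
__X__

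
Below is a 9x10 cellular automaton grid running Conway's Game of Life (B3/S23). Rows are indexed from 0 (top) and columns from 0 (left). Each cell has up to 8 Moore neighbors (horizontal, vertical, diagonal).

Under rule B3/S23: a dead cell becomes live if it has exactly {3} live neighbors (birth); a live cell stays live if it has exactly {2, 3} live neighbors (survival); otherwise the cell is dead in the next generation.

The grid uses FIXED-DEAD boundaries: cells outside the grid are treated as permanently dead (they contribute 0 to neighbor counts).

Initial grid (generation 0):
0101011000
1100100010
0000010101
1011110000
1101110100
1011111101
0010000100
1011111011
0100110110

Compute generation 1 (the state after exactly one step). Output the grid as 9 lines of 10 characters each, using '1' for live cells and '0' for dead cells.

Simulating step by step:
Generation 0 (given above): 45 live cells
Generation 1: 32 live cells
(generation 1 grid is the final answer)

Answer: 1110110000
1110100110
1010011010
1010000010
1000000110
1000000100
0000000001
0010000001
0110000111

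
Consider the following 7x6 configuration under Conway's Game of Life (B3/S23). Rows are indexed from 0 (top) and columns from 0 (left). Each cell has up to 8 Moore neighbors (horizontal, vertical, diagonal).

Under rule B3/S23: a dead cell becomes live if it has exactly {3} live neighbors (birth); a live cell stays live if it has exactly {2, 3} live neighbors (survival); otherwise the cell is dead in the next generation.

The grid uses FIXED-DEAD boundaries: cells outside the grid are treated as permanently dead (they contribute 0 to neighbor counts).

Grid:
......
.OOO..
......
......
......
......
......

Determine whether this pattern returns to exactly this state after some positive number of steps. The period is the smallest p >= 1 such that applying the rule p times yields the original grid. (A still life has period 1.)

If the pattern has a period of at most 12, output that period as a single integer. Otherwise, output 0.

Answer: 2

Derivation:
Simulating and comparing each generation to the original:
Gen 0 (original, given above): 3 live cells
Gen 1: 3 live cells, differs from original
Gen 2: 3 live cells, MATCHES original -> period = 2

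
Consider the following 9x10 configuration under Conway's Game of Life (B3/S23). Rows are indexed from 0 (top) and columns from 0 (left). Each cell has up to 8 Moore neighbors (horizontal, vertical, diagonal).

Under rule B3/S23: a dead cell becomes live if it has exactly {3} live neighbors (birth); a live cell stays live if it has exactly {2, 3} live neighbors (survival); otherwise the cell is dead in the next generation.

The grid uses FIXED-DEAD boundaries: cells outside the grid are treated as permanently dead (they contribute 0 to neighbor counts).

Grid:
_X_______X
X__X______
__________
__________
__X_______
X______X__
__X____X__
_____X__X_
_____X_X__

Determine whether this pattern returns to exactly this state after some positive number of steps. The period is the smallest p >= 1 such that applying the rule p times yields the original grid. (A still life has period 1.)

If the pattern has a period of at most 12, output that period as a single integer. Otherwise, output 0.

Simulating and comparing each generation to the original:
Gen 0 (original, given above): 13 live cells
Gen 1: 7 live cells, differs from original
Gen 2: 5 live cells, differs from original
Gen 3: 3 live cells, differs from original
Gen 4: 2 live cells, differs from original
Gen 5: 0 live cells, differs from original
Gen 6: 0 live cells, differs from original
Gen 7: 0 live cells, differs from original
Gen 8: 0 live cells, differs from original
Gen 9: 0 live cells, differs from original
Gen 10: 0 live cells, differs from original
Gen 11: 0 live cells, differs from original
Gen 12: 0 live cells, differs from original
No period found within 12 steps.

Answer: 0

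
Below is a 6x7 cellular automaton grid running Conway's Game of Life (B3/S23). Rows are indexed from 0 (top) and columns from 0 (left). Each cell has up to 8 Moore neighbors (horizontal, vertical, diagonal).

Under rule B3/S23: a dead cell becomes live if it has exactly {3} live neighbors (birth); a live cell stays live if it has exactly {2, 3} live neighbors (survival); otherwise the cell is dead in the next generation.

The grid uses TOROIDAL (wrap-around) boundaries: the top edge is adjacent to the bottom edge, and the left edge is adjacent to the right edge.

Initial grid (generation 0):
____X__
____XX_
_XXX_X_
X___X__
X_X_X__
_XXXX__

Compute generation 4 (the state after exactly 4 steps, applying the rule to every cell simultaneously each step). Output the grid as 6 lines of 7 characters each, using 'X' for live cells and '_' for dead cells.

Simulating step by step:
Generation 0 (given above): 16 live cells
Generation 1: 20 live cells
__X____
__X__X_
_XXX_XX
X___XXX
X_X_XX_
_XX_XX_
Generation 2: 15 live cells
__X_XX_
____XXX
_XXX___
_______
X_X____
__X_XXX
Generation 3: 14 live cells
_______
_X____X
__XXXX_
___X___
_X_X_XX
__X_X_X
Generation 4: 20 live cells
(generation 4 grid is the final answer)

Answer: X____X_
__XXXX_
__XXXX_
______X
X__X_XX
X_XXX_X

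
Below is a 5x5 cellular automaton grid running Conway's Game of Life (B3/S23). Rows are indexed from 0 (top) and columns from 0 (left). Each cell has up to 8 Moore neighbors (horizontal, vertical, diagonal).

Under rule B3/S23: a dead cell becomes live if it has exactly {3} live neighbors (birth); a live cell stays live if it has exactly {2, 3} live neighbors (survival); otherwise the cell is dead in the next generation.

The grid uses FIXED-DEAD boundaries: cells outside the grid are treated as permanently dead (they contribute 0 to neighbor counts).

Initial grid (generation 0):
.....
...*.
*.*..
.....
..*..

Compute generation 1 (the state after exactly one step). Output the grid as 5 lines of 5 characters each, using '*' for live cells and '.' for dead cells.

Simulating step by step:
Generation 0 (given above): 4 live cells
Generation 1: 1 live cells
(generation 1 grid is the final answer)

Answer: .....
.....
.....
.*...
.....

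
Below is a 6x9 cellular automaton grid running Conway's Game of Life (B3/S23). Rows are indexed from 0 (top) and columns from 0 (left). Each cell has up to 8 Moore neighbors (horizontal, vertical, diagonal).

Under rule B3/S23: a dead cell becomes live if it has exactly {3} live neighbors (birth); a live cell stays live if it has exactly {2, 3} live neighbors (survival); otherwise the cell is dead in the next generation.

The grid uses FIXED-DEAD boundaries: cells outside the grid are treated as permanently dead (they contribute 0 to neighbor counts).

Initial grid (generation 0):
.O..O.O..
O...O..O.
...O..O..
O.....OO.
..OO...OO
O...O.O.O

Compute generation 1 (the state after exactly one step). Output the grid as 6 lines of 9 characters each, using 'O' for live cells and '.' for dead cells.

Answer: .....O...
...OO.OO.
.....OO..
..OO..O.O
.O.O.O..O
...O....O

Derivation:
Simulating step by step:
Generation 0 (given above): 19 live cells
Generation 1: 17 live cells
(generation 1 grid is the final answer)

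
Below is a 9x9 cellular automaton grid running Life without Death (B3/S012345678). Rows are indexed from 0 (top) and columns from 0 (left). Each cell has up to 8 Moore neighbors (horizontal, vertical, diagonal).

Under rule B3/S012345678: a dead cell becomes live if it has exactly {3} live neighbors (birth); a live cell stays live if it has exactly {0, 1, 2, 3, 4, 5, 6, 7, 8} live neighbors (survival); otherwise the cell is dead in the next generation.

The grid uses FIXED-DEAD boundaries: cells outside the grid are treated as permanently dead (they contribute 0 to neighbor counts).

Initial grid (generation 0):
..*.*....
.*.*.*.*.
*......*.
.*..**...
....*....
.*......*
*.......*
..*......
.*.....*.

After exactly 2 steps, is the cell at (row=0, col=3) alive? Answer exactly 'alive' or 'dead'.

Simulating step by step:
Generation 0 (given above): 19 live cells
Generation 1: 29 live cells
..***....
.*******.
***..*.*.
.*..**...
....**...
.*......*
**......*
.**......
.*.....*.
Generation 2: 37 live cells
.****.*..
********.
***..*.*.
******...
....**...
**......*
**......*
.**......
.**....*.

Cell (0,3) at generation 2: 1 -> alive

Answer: alive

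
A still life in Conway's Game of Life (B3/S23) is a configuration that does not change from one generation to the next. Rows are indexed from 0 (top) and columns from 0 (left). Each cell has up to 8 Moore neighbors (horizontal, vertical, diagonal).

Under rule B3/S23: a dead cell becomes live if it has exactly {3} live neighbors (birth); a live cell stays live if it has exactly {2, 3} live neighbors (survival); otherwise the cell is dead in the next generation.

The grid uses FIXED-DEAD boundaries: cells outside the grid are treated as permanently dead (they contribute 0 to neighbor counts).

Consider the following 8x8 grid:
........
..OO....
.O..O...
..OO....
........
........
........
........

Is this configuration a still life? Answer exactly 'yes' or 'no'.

Answer: yes

Derivation:
Compute generation 1 and compare to generation 0 (given above):
Generation 1:
........
..OO....
.O..O...
..OO....
........
........
........
........
The grids are IDENTICAL -> still life.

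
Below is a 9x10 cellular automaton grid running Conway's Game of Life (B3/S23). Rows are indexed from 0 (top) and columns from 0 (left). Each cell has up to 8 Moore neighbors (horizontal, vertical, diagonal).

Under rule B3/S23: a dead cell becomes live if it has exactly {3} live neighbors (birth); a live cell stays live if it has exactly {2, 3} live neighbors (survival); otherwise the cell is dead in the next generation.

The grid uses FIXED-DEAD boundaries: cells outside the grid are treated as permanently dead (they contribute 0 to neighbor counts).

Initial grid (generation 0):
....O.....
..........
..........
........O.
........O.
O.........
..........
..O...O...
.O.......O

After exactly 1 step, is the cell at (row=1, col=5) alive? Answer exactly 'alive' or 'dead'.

Answer: dead

Derivation:
Simulating step by step:
Generation 0 (given above): 8 live cells
Generation 1: 0 live cells
..........
..........
..........
..........
..........
..........
..........
..........
..........

Cell (1,5) at generation 1: 0 -> dead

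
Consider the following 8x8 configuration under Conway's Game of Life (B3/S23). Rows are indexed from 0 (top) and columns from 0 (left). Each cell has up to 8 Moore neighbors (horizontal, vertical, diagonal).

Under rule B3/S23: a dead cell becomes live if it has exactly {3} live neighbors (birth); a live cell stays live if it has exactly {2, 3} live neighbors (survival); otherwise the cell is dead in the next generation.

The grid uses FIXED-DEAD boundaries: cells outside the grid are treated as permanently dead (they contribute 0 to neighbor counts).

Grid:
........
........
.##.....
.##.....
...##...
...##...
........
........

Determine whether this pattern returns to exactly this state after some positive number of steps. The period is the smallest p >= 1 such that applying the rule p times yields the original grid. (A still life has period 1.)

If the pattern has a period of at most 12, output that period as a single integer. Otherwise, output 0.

Simulating and comparing each generation to the original:
Gen 0 (original, given above): 8 live cells
Gen 1: 6 live cells, differs from original
Gen 2: 8 live cells, MATCHES original -> period = 2

Answer: 2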